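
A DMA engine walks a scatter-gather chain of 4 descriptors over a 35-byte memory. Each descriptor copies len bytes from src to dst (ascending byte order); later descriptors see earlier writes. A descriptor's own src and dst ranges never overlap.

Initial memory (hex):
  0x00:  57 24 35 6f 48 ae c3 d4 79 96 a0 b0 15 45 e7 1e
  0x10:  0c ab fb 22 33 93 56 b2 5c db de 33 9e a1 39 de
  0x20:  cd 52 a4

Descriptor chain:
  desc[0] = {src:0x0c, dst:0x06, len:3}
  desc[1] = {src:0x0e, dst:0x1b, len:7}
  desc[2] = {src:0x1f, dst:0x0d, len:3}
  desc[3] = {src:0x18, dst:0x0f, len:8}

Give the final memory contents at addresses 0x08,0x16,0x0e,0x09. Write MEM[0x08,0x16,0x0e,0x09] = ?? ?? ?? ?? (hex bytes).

[0] 0x0c->0x06 len=3 : 15 45 e7
[1] 0x0e->0x1b len=7 : e7 1e 0c ab fb 22 33
[2] 0x1f->0x0d len=3 : fb 22 33
[3] 0x18->0x0f len=8 : 5c db de e7 1e 0c ab fb
query mem[0x08]=0xe7, mem[0x16]=0xfb, mem[0x0e]=0x22, mem[0x09]=0x96

MEM[0x08,0x16,0x0e,0x09] = e7 fb 22 96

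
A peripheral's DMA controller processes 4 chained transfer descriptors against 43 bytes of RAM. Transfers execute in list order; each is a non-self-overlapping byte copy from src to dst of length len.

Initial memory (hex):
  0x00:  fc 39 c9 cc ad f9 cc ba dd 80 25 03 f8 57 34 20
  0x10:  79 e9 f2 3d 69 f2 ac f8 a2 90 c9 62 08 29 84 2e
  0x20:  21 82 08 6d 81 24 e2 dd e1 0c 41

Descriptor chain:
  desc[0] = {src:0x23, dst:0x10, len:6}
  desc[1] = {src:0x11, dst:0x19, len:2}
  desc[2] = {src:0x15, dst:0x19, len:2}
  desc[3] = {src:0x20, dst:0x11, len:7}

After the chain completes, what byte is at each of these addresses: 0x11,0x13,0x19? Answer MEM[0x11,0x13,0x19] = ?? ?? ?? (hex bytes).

MEM[0x11,0x13,0x19] = 21 08 e1

#0 dst[0x10+6] := {0x6d,0x81,0x24,0xe2,0xdd,0xe1}
#1 dst[0x19+2] := {0x81,0x24}
#2 dst[0x19+2] := {0xe1,0xac}
#3 dst[0x11+7] := {0x21,0x82,0x08,0x6d,0x81,0x24,0xe2}
query mem[0x11]=0x21, mem[0x13]=0x08, mem[0x19]=0xe1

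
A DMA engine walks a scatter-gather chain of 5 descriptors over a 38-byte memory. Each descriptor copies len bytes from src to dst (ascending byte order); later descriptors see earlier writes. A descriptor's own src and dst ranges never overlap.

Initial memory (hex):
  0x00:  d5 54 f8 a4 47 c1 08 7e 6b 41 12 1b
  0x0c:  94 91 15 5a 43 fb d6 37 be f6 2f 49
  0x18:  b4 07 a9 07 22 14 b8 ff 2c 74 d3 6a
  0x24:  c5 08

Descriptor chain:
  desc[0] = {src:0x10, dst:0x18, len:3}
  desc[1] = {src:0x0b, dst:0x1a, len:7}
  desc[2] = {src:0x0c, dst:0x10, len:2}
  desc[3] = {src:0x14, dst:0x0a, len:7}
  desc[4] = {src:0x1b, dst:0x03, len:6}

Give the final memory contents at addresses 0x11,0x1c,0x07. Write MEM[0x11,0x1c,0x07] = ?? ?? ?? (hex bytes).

MEM[0x11,0x1c,0x07] = 91 91 43

#0 dst[0x18+3] := {0x43,0xfb,0xd6}
#1 dst[0x1a+7] := {0x1b,0x94,0x91,0x15,0x5a,0x43,0xfb}
#2 dst[0x10+2] := {0x94,0x91}
#3 dst[0x0a+7] := {0xbe,0xf6,0x2f,0x49,0x43,0xfb,0x1b}
#4 dst[0x03+6] := {0x94,0x91,0x15,0x5a,0x43,0xfb}
query mem[0x11]=0x91, mem[0x1c]=0x91, mem[0x07]=0x43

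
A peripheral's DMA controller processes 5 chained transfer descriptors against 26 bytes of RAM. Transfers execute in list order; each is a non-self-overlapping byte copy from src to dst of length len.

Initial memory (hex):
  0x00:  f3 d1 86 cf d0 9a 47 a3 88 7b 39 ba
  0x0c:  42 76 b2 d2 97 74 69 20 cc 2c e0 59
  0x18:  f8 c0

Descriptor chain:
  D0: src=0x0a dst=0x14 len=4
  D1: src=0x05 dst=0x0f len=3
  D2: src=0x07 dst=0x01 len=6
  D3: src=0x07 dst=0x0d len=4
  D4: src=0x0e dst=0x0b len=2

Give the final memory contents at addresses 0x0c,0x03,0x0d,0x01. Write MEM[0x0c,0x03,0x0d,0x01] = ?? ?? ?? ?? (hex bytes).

MEM[0x0c,0x03,0x0d,0x01] = 7b 7b a3 a3

  after D0: wrote 4B at 0x14 = 39ba4276
  after D1: wrote 3B at 0x0f = 9a47a3
  after D2: wrote 6B at 0x01 = a3887b39ba42
  after D3: wrote 4B at 0x0d = a3887b39
  after D4: wrote 2B at 0x0b = 887b
query mem[0x0c]=0x7b, mem[0x03]=0x7b, mem[0x0d]=0xa3, mem[0x01]=0xa3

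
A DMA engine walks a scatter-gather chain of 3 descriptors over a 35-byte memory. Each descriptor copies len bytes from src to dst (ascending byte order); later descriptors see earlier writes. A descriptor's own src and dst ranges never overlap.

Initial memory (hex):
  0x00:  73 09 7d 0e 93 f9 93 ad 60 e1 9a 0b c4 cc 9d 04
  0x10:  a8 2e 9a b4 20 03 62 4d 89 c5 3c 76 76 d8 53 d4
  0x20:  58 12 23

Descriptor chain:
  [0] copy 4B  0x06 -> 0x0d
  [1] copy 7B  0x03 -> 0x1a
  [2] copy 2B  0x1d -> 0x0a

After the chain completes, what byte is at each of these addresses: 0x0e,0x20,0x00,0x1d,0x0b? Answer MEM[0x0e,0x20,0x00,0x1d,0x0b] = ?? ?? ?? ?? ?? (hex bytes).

#0 dst[0x0d+4] := {0x93,0xad,0x60,0xe1}
#1 dst[0x1a+7] := {0x0e,0x93,0xf9,0x93,0xad,0x60,0xe1}
#2 dst[0x0a+2] := {0x93,0xad}
query mem[0x0e]=0xad, mem[0x20]=0xe1, mem[0x00]=0x73, mem[0x1d]=0x93, mem[0x0b]=0xad

MEM[0x0e,0x20,0x00,0x1d,0x0b] = ad e1 73 93 ad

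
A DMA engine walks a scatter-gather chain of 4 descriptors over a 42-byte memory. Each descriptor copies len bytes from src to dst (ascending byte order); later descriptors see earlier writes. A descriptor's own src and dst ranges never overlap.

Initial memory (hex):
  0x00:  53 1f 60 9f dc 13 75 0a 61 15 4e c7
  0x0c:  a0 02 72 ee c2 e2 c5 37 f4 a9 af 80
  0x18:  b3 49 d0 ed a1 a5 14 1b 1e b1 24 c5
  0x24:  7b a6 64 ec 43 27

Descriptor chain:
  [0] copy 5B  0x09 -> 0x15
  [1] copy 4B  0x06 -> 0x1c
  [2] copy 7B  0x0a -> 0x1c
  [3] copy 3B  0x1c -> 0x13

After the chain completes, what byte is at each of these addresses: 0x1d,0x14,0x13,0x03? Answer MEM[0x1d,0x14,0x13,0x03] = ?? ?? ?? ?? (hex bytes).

MEM[0x1d,0x14,0x13,0x03] = c7 c7 4e 9f

#0 dst[0x15+5] := {0x15,0x4e,0xc7,0xa0,0x02}
#1 dst[0x1c+4] := {0x75,0x0a,0x61,0x15}
#2 dst[0x1c+7] := {0x4e,0xc7,0xa0,0x02,0x72,0xee,0xc2}
#3 dst[0x13+3] := {0x4e,0xc7,0xa0}
query mem[0x1d]=0xc7, mem[0x14]=0xc7, mem[0x13]=0x4e, mem[0x03]=0x9f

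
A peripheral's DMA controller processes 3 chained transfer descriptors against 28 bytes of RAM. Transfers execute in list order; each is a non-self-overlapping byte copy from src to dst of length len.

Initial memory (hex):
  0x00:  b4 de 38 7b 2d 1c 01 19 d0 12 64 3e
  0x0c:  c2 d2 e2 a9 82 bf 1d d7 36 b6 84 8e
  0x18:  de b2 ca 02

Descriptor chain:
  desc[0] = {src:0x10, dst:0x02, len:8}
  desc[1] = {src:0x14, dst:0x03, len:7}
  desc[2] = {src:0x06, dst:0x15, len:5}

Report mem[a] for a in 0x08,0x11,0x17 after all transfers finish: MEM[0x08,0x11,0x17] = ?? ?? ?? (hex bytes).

[0] 0x10->0x02 len=8 : 82 bf 1d d7 36 b6 84 8e
[1] 0x14->0x03 len=7 : 36 b6 84 8e de b2 ca
[2] 0x06->0x15 len=5 : 8e de b2 ca 64
query mem[0x08]=0xb2, mem[0x11]=0xbf, mem[0x17]=0xb2

MEM[0x08,0x11,0x17] = b2 bf b2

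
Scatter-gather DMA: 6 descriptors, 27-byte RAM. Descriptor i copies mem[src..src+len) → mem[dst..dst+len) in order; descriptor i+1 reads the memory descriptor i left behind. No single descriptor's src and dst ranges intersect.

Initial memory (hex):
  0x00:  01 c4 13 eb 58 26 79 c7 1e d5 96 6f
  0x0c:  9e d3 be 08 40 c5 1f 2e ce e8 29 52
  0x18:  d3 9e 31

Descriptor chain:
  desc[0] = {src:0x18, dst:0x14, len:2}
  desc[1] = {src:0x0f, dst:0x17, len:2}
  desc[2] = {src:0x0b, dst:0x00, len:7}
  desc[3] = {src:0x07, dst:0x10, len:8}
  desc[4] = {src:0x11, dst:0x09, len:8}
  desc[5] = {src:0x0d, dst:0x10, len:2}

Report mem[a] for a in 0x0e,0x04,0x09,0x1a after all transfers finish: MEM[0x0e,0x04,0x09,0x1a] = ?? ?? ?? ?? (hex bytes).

MEM[0x0e,0x04,0x09,0x1a] = d3 08 1e 31

#0 dst[0x14+2] := {0xd3,0x9e}
#1 dst[0x17+2] := {0x08,0x40}
#2 dst[0x00+7] := {0x6f,0x9e,0xd3,0xbe,0x08,0x40,0xc5}
#3 dst[0x10+8] := {0xc7,0x1e,0xd5,0x96,0x6f,0x9e,0xd3,0xbe}
#4 dst[0x09+8] := {0x1e,0xd5,0x96,0x6f,0x9e,0xd3,0xbe,0x40}
#5 dst[0x10+2] := {0x9e,0xd3}
query mem[0x0e]=0xd3, mem[0x04]=0x08, mem[0x09]=0x1e, mem[0x1a]=0x31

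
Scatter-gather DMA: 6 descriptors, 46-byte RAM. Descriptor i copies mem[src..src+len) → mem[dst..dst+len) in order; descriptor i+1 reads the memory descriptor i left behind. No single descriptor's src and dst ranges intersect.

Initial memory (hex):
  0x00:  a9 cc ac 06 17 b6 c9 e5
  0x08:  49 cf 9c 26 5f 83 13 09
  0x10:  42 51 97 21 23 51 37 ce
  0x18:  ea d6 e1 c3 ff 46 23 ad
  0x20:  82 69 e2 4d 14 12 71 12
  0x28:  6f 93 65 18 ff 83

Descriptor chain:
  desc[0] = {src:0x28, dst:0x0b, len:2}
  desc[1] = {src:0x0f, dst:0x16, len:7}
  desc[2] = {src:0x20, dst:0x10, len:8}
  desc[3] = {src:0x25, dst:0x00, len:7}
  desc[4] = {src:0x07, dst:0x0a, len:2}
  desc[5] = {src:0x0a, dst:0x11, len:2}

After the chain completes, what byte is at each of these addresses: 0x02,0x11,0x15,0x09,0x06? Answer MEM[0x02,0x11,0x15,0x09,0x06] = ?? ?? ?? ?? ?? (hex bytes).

D0: mem[0x0b..0x0c] <- [6f 93]
D1: mem[0x16..0x1c] <- [09 42 51 97 21 23 51]
D2: mem[0x10..0x17] <- [82 69 e2 4d 14 12 71 12]
D3: mem[0x00..0x06] <- [12 71 12 6f 93 65 18]
D4: mem[0x0a..0x0b] <- [e5 49]
D5: mem[0x11..0x12] <- [e5 49]
query mem[0x02]=0x12, mem[0x11]=0xe5, mem[0x15]=0x12, mem[0x09]=0xcf, mem[0x06]=0x18

MEM[0x02,0x11,0x15,0x09,0x06] = 12 e5 12 cf 18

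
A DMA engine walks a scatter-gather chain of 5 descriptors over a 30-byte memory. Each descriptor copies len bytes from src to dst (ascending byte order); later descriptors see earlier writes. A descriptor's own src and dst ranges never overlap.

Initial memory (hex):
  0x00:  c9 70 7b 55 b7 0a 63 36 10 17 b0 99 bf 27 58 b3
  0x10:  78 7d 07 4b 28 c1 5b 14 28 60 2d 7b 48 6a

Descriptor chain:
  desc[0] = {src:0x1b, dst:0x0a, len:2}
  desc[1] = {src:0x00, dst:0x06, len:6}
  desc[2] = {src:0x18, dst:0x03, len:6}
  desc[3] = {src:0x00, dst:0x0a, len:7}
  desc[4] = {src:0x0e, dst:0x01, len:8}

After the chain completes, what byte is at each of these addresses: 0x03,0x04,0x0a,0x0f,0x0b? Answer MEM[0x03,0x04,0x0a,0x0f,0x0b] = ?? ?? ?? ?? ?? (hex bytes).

MEM[0x03,0x04,0x0a,0x0f,0x0b] = 7b 7d c9 2d 70

[0] 0x1b->0x0a len=2 : 7b 48
[1] 0x00->0x06 len=6 : c9 70 7b 55 b7 0a
[2] 0x18->0x03 len=6 : 28 60 2d 7b 48 6a
[3] 0x00->0x0a len=7 : c9 70 7b 28 60 2d 7b
[4] 0x0e->0x01 len=8 : 60 2d 7b 7d 07 4b 28 c1
query mem[0x03]=0x7b, mem[0x04]=0x7d, mem[0x0a]=0xc9, mem[0x0f]=0x2d, mem[0x0b]=0x70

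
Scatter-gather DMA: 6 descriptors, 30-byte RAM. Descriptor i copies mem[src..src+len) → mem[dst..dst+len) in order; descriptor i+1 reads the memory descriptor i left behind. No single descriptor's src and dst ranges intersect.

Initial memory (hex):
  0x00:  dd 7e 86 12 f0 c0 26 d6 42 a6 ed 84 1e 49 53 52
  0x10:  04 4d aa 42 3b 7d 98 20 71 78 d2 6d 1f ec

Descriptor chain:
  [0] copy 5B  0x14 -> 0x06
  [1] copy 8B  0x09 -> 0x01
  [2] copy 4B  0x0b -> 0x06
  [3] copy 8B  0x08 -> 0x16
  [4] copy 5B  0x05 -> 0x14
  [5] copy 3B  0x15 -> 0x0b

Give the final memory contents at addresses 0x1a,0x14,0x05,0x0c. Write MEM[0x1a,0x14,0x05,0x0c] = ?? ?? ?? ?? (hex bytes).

MEM[0x1a,0x14,0x05,0x0c] = 1e 49 49 1e

D0: mem[0x06..0x0a] <- [3b 7d 98 20 71]
D1: mem[0x01..0x08] <- [20 71 84 1e 49 53 52 04]
D2: mem[0x06..0x09] <- [84 1e 49 53]
D3: mem[0x16..0x1d] <- [49 53 71 84 1e 49 53 52]
D4: mem[0x14..0x18] <- [49 84 1e 49 53]
D5: mem[0x0b..0x0d] <- [84 1e 49]
query mem[0x1a]=0x1e, mem[0x14]=0x49, mem[0x05]=0x49, mem[0x0c]=0x1e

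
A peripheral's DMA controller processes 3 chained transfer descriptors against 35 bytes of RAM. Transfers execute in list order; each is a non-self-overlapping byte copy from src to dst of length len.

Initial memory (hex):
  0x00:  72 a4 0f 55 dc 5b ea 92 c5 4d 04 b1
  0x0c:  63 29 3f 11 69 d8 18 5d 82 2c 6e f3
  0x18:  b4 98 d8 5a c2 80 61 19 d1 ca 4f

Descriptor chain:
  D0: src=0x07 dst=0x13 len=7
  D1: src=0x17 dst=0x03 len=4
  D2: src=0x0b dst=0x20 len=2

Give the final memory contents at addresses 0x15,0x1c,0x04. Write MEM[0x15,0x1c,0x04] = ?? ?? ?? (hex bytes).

MEM[0x15,0x1c,0x04] = 4d c2 63

#0 dst[0x13+7] := {0x92,0xc5,0x4d,0x04,0xb1,0x63,0x29}
#1 dst[0x03+4] := {0xb1,0x63,0x29,0xd8}
#2 dst[0x20+2] := {0xb1,0x63}
query mem[0x15]=0x4d, mem[0x1c]=0xc2, mem[0x04]=0x63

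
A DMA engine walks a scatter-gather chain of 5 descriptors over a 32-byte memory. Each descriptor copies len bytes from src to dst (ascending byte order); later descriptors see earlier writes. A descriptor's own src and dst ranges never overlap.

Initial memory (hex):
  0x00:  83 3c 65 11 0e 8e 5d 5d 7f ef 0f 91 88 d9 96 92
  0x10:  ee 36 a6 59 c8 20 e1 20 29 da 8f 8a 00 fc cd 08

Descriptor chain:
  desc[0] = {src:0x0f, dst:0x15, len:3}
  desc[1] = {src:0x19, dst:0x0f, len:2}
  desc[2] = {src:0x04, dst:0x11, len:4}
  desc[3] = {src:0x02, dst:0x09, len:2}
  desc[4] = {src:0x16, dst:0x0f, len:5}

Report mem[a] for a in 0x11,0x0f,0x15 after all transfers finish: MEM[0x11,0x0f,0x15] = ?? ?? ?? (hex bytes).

  after D0: wrote 3B at 0x15 = 92ee36
  after D1: wrote 2B at 0x0f = da8f
  after D2: wrote 4B at 0x11 = 0e8e5d5d
  after D3: wrote 2B at 0x09 = 6511
  after D4: wrote 5B at 0x0f = ee3629da8f
query mem[0x11]=0x29, mem[0x0f]=0xee, mem[0x15]=0x92

MEM[0x11,0x0f,0x15] = 29 ee 92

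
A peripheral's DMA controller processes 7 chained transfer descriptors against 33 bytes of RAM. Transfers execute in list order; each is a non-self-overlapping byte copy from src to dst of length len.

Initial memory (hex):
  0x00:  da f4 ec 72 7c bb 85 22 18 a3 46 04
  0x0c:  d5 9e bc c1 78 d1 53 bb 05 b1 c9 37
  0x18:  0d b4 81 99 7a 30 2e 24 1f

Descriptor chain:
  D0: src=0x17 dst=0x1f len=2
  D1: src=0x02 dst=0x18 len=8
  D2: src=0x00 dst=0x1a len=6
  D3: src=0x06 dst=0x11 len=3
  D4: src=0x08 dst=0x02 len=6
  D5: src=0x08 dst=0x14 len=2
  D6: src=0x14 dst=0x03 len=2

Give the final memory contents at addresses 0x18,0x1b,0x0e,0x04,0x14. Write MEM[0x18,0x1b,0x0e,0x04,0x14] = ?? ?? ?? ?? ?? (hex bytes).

D0: mem[0x1f..0x20] <- [37 0d]
D1: mem[0x18..0x1f] <- [ec 72 7c bb 85 22 18 a3]
D2: mem[0x1a..0x1f] <- [da f4 ec 72 7c bb]
D3: mem[0x11..0x13] <- [85 22 18]
D4: mem[0x02..0x07] <- [18 a3 46 04 d5 9e]
D5: mem[0x14..0x15] <- [18 a3]
D6: mem[0x03..0x04] <- [18 a3]
query mem[0x18]=0xec, mem[0x1b]=0xf4, mem[0x0e]=0xbc, mem[0x04]=0xa3, mem[0x14]=0x18

MEM[0x18,0x1b,0x0e,0x04,0x14] = ec f4 bc a3 18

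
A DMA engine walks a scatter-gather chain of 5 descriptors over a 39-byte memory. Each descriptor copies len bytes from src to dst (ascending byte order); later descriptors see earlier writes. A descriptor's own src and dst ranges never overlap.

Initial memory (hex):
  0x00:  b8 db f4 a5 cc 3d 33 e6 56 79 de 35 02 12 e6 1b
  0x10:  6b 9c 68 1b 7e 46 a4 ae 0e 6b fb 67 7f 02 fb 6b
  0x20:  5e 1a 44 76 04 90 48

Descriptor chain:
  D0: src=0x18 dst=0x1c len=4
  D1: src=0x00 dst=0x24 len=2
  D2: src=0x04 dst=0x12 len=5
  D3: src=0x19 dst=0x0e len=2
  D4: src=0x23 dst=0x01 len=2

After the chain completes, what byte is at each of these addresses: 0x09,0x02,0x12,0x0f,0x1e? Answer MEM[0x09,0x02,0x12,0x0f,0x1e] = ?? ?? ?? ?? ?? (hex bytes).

MEM[0x09,0x02,0x12,0x0f,0x1e] = 79 b8 cc fb fb

D0: mem[0x1c..0x1f] <- [0e 6b fb 67]
D1: mem[0x24..0x25] <- [b8 db]
D2: mem[0x12..0x16] <- [cc 3d 33 e6 56]
D3: mem[0x0e..0x0f] <- [6b fb]
D4: mem[0x01..0x02] <- [76 b8]
query mem[0x09]=0x79, mem[0x02]=0xb8, mem[0x12]=0xcc, mem[0x0f]=0xfb, mem[0x1e]=0xfb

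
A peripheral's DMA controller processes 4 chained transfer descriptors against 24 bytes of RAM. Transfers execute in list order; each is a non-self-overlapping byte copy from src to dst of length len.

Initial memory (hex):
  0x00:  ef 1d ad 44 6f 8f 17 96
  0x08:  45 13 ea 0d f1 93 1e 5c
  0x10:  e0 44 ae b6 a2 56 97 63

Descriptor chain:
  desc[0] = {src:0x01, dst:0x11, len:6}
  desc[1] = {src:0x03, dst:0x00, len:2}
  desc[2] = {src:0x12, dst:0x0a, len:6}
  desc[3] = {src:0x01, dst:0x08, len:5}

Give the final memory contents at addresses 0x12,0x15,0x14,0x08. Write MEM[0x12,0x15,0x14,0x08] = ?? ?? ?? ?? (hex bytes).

D0: mem[0x11..0x16] <- [1d ad 44 6f 8f 17]
D1: mem[0x00..0x01] <- [44 6f]
D2: mem[0x0a..0x0f] <- [ad 44 6f 8f 17 63]
D3: mem[0x08..0x0c] <- [6f ad 44 6f 8f]
query mem[0x12]=0xad, mem[0x15]=0x8f, mem[0x14]=0x6f, mem[0x08]=0x6f

MEM[0x12,0x15,0x14,0x08] = ad 8f 6f 6f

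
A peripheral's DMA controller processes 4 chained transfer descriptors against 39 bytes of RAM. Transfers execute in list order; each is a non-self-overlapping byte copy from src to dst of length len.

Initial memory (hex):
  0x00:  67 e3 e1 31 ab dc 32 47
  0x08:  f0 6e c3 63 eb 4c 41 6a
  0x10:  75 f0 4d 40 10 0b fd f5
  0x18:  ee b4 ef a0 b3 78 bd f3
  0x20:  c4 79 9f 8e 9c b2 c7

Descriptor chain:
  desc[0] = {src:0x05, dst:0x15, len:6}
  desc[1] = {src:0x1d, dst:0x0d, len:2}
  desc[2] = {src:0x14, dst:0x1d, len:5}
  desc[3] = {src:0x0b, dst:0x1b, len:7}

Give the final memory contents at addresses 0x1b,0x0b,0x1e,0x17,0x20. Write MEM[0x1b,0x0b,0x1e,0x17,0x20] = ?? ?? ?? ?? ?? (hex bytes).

MEM[0x1b,0x0b,0x1e,0x17,0x20] = 63 63 bd 47 75

  after D0: wrote 6B at 0x15 = dc3247f06ec3
  after D1: wrote 2B at 0x0d = 78bd
  after D2: wrote 5B at 0x1d = 10dc3247f0
  after D3: wrote 7B at 0x1b = 63eb78bd6a75f0
query mem[0x1b]=0x63, mem[0x0b]=0x63, mem[0x1e]=0xbd, mem[0x17]=0x47, mem[0x20]=0x75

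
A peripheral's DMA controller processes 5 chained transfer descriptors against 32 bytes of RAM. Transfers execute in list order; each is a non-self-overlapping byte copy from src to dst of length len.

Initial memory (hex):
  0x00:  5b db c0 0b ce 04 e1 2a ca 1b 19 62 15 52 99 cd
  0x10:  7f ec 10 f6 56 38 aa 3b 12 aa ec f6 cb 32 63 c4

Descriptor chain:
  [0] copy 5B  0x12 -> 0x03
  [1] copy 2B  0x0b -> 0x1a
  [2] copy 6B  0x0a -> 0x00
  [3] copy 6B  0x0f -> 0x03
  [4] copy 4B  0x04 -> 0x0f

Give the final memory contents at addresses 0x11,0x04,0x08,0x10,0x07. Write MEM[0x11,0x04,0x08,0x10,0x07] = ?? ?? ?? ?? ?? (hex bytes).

[0] 0x12->0x03 len=5 : 10 f6 56 38 aa
[1] 0x0b->0x1a len=2 : 62 15
[2] 0x0a->0x00 len=6 : 19 62 15 52 99 cd
[3] 0x0f->0x03 len=6 : cd 7f ec 10 f6 56
[4] 0x04->0x0f len=4 : 7f ec 10 f6
query mem[0x11]=0x10, mem[0x04]=0x7f, mem[0x08]=0x56, mem[0x10]=0xec, mem[0x07]=0xf6

MEM[0x11,0x04,0x08,0x10,0x07] = 10 7f 56 ec f6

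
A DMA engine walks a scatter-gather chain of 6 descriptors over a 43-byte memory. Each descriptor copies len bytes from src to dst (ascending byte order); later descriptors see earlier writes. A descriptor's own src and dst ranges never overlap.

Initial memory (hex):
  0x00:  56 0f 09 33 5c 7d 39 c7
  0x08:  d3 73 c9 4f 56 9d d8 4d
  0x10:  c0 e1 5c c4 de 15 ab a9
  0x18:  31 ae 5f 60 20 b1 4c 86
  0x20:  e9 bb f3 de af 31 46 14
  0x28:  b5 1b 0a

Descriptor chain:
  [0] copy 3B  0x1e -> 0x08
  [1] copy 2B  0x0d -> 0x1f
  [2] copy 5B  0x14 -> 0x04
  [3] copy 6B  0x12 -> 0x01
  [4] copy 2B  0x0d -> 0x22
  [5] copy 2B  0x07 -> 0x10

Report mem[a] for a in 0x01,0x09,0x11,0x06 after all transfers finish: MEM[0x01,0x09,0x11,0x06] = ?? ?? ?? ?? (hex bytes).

MEM[0x01,0x09,0x11,0x06] = 5c 86 31 a9

D0: mem[0x08..0x0a] <- [4c 86 e9]
D1: mem[0x1f..0x20] <- [9d d8]
D2: mem[0x04..0x08] <- [de 15 ab a9 31]
D3: mem[0x01..0x06] <- [5c c4 de 15 ab a9]
D4: mem[0x22..0x23] <- [9d d8]
D5: mem[0x10..0x11] <- [a9 31]
query mem[0x01]=0x5c, mem[0x09]=0x86, mem[0x11]=0x31, mem[0x06]=0xa9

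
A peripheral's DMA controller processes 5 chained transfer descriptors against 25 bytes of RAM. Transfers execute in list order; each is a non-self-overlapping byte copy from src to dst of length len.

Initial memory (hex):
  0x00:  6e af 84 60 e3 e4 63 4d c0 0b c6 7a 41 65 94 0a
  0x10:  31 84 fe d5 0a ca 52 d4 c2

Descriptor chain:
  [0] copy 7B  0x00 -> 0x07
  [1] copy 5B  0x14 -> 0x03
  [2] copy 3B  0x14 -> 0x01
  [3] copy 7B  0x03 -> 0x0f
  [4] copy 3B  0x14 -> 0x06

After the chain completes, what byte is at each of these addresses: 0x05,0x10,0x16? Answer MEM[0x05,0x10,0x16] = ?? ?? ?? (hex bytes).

MEM[0x05,0x10,0x16] = 52 ca 52

D0: mem[0x07..0x0d] <- [6e af 84 60 e3 e4 63]
D1: mem[0x03..0x07] <- [0a ca 52 d4 c2]
D2: mem[0x01..0x03] <- [0a ca 52]
D3: mem[0x0f..0x15] <- [52 ca 52 d4 c2 af 84]
D4: mem[0x06..0x08] <- [af 84 52]
query mem[0x05]=0x52, mem[0x10]=0xca, mem[0x16]=0x52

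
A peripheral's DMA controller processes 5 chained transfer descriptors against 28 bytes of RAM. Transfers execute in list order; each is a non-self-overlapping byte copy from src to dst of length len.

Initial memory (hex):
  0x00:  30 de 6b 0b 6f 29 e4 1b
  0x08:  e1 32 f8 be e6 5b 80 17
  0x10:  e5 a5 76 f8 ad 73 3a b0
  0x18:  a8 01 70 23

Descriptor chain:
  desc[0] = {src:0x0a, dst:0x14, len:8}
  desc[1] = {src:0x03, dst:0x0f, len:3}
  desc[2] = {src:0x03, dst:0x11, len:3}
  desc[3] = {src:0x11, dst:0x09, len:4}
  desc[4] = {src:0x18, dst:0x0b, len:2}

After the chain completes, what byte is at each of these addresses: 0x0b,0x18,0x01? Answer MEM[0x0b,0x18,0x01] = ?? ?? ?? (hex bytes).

#0 dst[0x14+8] := {0xf8,0xbe,0xe6,0x5b,0x80,0x17,0xe5,0xa5}
#1 dst[0x0f+3] := {0x0b,0x6f,0x29}
#2 dst[0x11+3] := {0x0b,0x6f,0x29}
#3 dst[0x09+4] := {0x0b,0x6f,0x29,0xf8}
#4 dst[0x0b+2] := {0x80,0x17}
query mem[0x0b]=0x80, mem[0x18]=0x80, mem[0x01]=0xde

MEM[0x0b,0x18,0x01] = 80 80 de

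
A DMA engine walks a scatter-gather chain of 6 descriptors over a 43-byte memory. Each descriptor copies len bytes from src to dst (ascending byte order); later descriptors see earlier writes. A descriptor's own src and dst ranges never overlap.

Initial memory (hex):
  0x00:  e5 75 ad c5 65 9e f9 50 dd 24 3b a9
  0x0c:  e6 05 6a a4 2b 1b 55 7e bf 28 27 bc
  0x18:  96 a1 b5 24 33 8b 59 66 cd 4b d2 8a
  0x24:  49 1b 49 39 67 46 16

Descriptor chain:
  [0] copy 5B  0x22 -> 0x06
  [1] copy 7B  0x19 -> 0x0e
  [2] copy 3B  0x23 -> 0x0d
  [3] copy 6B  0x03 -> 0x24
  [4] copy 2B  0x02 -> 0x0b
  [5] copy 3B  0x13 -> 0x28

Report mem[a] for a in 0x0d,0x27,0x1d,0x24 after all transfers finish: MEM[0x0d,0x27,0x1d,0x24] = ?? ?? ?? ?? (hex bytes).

MEM[0x0d,0x27,0x1d,0x24] = 8a d2 8b c5

  after D0: wrote 5B at 0x06 = d28a491b49
  after D1: wrote 7B at 0x0e = a1b524338b5966
  after D2: wrote 3B at 0x0d = 8a491b
  after D3: wrote 6B at 0x24 = c5659ed28a49
  after D4: wrote 2B at 0x0b = adc5
  after D5: wrote 3B at 0x28 = 596628
query mem[0x0d]=0x8a, mem[0x27]=0xd2, mem[0x1d]=0x8b, mem[0x24]=0xc5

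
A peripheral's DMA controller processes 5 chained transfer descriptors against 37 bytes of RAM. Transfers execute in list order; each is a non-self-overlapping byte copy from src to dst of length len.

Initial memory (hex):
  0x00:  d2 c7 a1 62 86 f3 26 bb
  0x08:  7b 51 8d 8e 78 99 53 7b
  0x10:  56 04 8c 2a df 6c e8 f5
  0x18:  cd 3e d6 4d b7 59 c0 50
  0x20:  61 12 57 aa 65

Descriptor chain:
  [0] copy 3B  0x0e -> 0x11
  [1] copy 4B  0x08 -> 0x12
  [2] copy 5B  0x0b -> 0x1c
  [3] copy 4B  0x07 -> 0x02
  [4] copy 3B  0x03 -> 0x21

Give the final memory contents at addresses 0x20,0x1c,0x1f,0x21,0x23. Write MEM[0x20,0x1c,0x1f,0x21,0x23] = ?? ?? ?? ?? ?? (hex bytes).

D0: mem[0x11..0x13] <- [53 7b 56]
D1: mem[0x12..0x15] <- [7b 51 8d 8e]
D2: mem[0x1c..0x20] <- [8e 78 99 53 7b]
D3: mem[0x02..0x05] <- [bb 7b 51 8d]
D4: mem[0x21..0x23] <- [7b 51 8d]
query mem[0x20]=0x7b, mem[0x1c]=0x8e, mem[0x1f]=0x53, mem[0x21]=0x7b, mem[0x23]=0x8d

MEM[0x20,0x1c,0x1f,0x21,0x23] = 7b 8e 53 7b 8d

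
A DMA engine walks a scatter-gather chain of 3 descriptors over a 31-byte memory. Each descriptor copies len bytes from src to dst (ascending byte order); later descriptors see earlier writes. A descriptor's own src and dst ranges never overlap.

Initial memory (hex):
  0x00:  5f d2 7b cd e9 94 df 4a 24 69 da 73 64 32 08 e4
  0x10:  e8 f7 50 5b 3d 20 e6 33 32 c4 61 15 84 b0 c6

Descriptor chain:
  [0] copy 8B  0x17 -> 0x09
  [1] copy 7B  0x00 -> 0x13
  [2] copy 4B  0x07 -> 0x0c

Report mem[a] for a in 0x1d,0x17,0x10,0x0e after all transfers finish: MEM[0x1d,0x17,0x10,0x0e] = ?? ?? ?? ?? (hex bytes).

MEM[0x1d,0x17,0x10,0x0e] = b0 e9 c6 33

[0] 0x17->0x09 len=8 : 33 32 c4 61 15 84 b0 c6
[1] 0x00->0x13 len=7 : 5f d2 7b cd e9 94 df
[2] 0x07->0x0c len=4 : 4a 24 33 32
query mem[0x1d]=0xb0, mem[0x17]=0xe9, mem[0x10]=0xc6, mem[0x0e]=0x33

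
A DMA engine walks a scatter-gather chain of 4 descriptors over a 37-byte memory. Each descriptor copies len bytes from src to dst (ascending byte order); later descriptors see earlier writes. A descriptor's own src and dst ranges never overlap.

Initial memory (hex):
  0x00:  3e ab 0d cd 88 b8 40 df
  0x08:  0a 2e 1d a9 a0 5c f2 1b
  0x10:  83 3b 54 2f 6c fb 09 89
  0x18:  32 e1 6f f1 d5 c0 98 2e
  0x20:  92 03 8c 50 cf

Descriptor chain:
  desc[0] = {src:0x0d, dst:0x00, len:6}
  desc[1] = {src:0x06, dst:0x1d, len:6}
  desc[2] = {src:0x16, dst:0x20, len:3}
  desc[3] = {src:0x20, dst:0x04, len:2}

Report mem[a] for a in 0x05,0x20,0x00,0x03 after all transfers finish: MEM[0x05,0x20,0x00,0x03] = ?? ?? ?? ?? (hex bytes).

MEM[0x05,0x20,0x00,0x03] = 89 09 5c 83

[0] 0x0d->0x00 len=6 : 5c f2 1b 83 3b 54
[1] 0x06->0x1d len=6 : 40 df 0a 2e 1d a9
[2] 0x16->0x20 len=3 : 09 89 32
[3] 0x20->0x04 len=2 : 09 89
query mem[0x05]=0x89, mem[0x20]=0x09, mem[0x00]=0x5c, mem[0x03]=0x83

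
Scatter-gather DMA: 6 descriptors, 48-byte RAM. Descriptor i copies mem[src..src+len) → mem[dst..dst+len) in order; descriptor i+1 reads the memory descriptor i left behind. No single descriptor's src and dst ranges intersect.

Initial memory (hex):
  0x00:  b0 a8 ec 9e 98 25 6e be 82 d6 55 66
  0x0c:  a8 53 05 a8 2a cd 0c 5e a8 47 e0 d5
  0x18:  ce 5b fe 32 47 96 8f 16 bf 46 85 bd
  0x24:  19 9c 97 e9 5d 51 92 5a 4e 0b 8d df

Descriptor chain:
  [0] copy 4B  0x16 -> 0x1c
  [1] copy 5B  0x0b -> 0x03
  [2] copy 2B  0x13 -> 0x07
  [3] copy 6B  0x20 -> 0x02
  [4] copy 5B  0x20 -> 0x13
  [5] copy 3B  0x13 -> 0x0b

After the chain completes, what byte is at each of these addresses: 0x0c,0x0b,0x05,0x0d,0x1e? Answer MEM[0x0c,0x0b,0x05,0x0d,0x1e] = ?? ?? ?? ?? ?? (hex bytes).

  after D0: wrote 4B at 0x1c = e0d5ce5b
  after D1: wrote 5B at 0x03 = 66a85305a8
  after D2: wrote 2B at 0x07 = 5ea8
  after D3: wrote 6B at 0x02 = bf4685bd199c
  after D4: wrote 5B at 0x13 = bf4685bd19
  after D5: wrote 3B at 0x0b = bf4685
query mem[0x0c]=0x46, mem[0x0b]=0xbf, mem[0x05]=0xbd, mem[0x0d]=0x85, mem[0x1e]=0xce

MEM[0x0c,0x0b,0x05,0x0d,0x1e] = 46 bf bd 85 ce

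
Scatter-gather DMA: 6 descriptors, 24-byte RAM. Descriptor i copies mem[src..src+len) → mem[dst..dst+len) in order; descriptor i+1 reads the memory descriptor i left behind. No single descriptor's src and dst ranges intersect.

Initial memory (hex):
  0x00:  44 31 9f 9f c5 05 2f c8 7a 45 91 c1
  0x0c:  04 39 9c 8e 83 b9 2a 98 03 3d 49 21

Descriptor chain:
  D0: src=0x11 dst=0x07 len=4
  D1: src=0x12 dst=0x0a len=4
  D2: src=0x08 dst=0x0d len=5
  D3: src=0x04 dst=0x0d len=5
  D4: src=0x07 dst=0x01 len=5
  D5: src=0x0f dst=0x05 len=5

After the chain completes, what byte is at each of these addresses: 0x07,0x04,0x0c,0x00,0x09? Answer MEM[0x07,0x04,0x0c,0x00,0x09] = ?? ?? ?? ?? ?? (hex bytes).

#0 dst[0x07+4] := {0xb9,0x2a,0x98,0x03}
#1 dst[0x0a+4] := {0x2a,0x98,0x03,0x3d}
#2 dst[0x0d+5] := {0x2a,0x98,0x2a,0x98,0x03}
#3 dst[0x0d+5] := {0xc5,0x05,0x2f,0xb9,0x2a}
#4 dst[0x01+5] := {0xb9,0x2a,0x98,0x2a,0x98}
#5 dst[0x05+5] := {0x2f,0xb9,0x2a,0x2a,0x98}
query mem[0x07]=0x2a, mem[0x04]=0x2a, mem[0x0c]=0x03, mem[0x00]=0x44, mem[0x09]=0x98

MEM[0x07,0x04,0x0c,0x00,0x09] = 2a 2a 03 44 98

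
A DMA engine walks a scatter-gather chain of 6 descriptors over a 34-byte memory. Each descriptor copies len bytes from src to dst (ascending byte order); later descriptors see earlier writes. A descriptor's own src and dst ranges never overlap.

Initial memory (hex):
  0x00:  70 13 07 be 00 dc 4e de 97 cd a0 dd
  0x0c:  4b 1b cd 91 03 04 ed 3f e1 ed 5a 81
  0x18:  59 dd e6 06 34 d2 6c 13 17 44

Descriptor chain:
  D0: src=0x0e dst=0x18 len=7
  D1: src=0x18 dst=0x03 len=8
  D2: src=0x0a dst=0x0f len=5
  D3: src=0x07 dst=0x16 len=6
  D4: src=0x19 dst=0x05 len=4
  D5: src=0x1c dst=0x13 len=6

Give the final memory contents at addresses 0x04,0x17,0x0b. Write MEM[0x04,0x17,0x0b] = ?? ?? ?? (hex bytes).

MEM[0x04,0x17,0x0b] = 91 17 dd

[0] 0x0e->0x18 len=7 : cd 91 03 04 ed 3f e1
[1] 0x18->0x03 len=8 : cd 91 03 04 ed 3f e1 13
[2] 0x0a->0x0f len=5 : 13 dd 4b 1b cd
[3] 0x07->0x16 len=6 : ed 3f e1 13 dd 4b
[4] 0x19->0x05 len=4 : 13 dd 4b ed
[5] 0x1c->0x13 len=6 : ed 3f e1 13 17 44
query mem[0x04]=0x91, mem[0x17]=0x17, mem[0x0b]=0xdd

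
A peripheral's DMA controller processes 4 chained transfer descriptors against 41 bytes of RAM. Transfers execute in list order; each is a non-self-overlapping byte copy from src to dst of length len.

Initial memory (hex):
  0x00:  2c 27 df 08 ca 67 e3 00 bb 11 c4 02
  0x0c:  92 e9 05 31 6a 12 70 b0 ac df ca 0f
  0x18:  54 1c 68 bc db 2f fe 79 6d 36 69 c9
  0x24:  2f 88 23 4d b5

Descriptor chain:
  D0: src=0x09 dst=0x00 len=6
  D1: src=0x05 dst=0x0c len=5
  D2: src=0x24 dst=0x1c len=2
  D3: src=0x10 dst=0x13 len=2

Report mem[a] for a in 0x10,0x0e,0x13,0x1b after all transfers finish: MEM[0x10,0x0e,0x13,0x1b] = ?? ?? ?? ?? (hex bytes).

D0: mem[0x00..0x05] <- [11 c4 02 92 e9 05]
D1: mem[0x0c..0x10] <- [05 e3 00 bb 11]
D2: mem[0x1c..0x1d] <- [2f 88]
D3: mem[0x13..0x14] <- [11 12]
query mem[0x10]=0x11, mem[0x0e]=0x00, mem[0x13]=0x11, mem[0x1b]=0xbc

MEM[0x10,0x0e,0x13,0x1b] = 11 00 11 bc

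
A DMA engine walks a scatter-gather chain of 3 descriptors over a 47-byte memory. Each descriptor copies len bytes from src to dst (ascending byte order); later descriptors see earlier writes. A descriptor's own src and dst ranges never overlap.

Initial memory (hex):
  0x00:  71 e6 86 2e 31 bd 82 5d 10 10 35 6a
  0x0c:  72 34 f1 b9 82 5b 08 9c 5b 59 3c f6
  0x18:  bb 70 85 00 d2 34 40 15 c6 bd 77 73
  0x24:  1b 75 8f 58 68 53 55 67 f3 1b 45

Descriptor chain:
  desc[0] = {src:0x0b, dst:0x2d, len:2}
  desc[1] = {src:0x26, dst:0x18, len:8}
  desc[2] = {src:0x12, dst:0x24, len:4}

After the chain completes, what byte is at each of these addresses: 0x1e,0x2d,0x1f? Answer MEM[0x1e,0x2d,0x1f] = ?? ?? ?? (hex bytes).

MEM[0x1e,0x2d,0x1f] = f3 6a 6a

  after D0: wrote 2B at 0x2d = 6a72
  after D1: wrote 8B at 0x18 = 8f5868535567f36a
  after D2: wrote 4B at 0x24 = 089c5b59
query mem[0x1e]=0xf3, mem[0x2d]=0x6a, mem[0x1f]=0x6a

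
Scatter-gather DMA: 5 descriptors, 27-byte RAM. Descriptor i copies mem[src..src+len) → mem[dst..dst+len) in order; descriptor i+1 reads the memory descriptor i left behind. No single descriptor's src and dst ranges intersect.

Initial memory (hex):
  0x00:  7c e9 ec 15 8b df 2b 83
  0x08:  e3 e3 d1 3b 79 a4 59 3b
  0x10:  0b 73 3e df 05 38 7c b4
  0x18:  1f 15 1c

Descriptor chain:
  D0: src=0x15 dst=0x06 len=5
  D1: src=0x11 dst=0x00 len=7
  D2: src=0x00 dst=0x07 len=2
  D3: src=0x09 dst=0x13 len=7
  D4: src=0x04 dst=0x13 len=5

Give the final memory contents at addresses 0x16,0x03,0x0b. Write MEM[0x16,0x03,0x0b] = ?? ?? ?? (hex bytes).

MEM[0x16,0x03,0x0b] = 73 05 3b

D0: mem[0x06..0x0a] <- [38 7c b4 1f 15]
D1: mem[0x00..0x06] <- [73 3e df 05 38 7c b4]
D2: mem[0x07..0x08] <- [73 3e]
D3: mem[0x13..0x19] <- [1f 15 3b 79 a4 59 3b]
D4: mem[0x13..0x17] <- [38 7c b4 73 3e]
query mem[0x16]=0x73, mem[0x03]=0x05, mem[0x0b]=0x3b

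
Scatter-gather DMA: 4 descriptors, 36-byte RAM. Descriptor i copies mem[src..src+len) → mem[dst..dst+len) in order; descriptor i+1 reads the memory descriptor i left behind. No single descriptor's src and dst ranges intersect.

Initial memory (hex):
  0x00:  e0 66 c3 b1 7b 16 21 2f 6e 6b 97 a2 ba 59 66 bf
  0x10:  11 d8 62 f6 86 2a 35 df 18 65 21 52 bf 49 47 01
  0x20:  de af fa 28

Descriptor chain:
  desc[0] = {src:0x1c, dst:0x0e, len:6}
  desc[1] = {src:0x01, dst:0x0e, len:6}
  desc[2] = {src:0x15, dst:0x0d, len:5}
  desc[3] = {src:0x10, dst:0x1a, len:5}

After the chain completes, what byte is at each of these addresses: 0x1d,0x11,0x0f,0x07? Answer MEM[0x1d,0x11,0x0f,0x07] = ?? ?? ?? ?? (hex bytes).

D0: mem[0x0e..0x13] <- [bf 49 47 01 de af]
D1: mem[0x0e..0x13] <- [66 c3 b1 7b 16 21]
D2: mem[0x0d..0x11] <- [2a 35 df 18 65]
D3: mem[0x1a..0x1e] <- [18 65 16 21 86]
query mem[0x1d]=0x21, mem[0x11]=0x65, mem[0x0f]=0xdf, mem[0x07]=0x2f

MEM[0x1d,0x11,0x0f,0x07] = 21 65 df 2f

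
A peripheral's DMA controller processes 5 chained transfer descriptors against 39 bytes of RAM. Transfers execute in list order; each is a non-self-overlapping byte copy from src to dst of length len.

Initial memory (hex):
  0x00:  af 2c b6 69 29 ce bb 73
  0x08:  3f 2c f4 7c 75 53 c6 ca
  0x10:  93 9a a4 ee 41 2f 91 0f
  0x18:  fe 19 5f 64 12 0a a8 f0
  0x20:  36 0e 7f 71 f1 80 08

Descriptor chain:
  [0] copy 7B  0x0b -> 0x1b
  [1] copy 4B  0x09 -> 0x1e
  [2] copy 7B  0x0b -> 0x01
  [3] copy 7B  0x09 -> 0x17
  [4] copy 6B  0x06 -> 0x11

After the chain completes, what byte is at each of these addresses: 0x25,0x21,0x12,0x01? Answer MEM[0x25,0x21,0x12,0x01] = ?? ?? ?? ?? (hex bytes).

MEM[0x25,0x21,0x12,0x01] = 80 75 9a 7c

#0 dst[0x1b+7] := {0x7c,0x75,0x53,0xc6,0xca,0x93,0x9a}
#1 dst[0x1e+4] := {0x2c,0xf4,0x7c,0x75}
#2 dst[0x01+7] := {0x7c,0x75,0x53,0xc6,0xca,0x93,0x9a}
#3 dst[0x17+7] := {0x2c,0xf4,0x7c,0x75,0x53,0xc6,0xca}
#4 dst[0x11+6] := {0x93,0x9a,0x3f,0x2c,0xf4,0x7c}
query mem[0x25]=0x80, mem[0x21]=0x75, mem[0x12]=0x9a, mem[0x01]=0x7c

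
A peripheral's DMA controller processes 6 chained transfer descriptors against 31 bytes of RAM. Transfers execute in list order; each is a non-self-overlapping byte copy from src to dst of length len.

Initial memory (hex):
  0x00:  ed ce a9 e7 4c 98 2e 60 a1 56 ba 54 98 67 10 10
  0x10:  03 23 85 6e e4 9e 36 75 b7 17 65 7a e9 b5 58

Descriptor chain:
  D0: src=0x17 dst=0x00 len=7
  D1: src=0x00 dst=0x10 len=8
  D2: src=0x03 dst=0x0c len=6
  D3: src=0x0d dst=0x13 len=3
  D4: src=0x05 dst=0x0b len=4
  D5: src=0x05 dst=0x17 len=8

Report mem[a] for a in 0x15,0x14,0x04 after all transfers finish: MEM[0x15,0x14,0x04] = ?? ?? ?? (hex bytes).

MEM[0x15,0x14,0x04] = b5 e9 7a

[0] 0x17->0x00 len=7 : 75 b7 17 65 7a e9 b5
[1] 0x00->0x10 len=8 : 75 b7 17 65 7a e9 b5 60
[2] 0x03->0x0c len=6 : 65 7a e9 b5 60 a1
[3] 0x0d->0x13 len=3 : 7a e9 b5
[4] 0x05->0x0b len=4 : e9 b5 60 a1
[5] 0x05->0x17 len=8 : e9 b5 60 a1 56 ba e9 b5
query mem[0x15]=0xb5, mem[0x14]=0xe9, mem[0x04]=0x7a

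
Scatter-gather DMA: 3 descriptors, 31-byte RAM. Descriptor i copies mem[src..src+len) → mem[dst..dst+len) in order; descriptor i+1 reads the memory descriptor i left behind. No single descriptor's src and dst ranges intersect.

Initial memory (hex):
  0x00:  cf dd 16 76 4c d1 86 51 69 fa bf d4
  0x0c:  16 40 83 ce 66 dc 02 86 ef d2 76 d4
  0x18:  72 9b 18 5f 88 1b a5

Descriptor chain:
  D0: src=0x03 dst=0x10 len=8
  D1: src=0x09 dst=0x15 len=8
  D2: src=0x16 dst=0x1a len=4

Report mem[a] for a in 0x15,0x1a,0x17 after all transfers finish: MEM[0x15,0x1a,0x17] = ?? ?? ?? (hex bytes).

[0] 0x03->0x10 len=8 : 76 4c d1 86 51 69 fa bf
[1] 0x09->0x15 len=8 : fa bf d4 16 40 83 ce 76
[2] 0x16->0x1a len=4 : bf d4 16 40
query mem[0x15]=0xfa, mem[0x1a]=0xbf, mem[0x17]=0xd4

MEM[0x15,0x1a,0x17] = fa bf d4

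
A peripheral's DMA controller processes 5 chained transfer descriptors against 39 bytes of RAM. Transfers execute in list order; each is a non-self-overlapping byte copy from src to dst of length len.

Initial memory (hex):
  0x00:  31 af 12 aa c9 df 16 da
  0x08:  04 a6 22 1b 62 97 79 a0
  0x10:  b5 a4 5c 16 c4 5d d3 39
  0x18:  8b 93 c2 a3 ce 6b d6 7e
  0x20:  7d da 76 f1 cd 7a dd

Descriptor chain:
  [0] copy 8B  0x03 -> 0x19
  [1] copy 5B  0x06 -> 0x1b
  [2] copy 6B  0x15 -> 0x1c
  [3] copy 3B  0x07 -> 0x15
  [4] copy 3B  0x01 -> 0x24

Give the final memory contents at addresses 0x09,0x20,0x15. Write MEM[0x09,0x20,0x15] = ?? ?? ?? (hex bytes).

D0: mem[0x19..0x20] <- [aa c9 df 16 da 04 a6 22]
D1: mem[0x1b..0x1f] <- [16 da 04 a6 22]
D2: mem[0x1c..0x21] <- [5d d3 39 8b aa c9]
D3: mem[0x15..0x17] <- [da 04 a6]
D4: mem[0x24..0x26] <- [af 12 aa]
query mem[0x09]=0xa6, mem[0x20]=0xaa, mem[0x15]=0xda

MEM[0x09,0x20,0x15] = a6 aa da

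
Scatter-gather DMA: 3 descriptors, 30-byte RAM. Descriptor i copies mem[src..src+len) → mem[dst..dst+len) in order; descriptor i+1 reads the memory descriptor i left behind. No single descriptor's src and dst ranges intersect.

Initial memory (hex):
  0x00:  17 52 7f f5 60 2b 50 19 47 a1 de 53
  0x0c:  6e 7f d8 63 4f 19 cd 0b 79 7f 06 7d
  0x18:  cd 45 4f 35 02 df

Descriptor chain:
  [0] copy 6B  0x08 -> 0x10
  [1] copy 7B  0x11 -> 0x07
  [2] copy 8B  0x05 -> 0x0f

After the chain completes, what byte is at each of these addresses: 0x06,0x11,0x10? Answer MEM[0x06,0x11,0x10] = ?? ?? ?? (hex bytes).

MEM[0x06,0x11,0x10] = 50 a1 50

  after D0: wrote 6B at 0x10 = 47a1de536e7f
  after D1: wrote 7B at 0x07 = a1de536e7f067d
  after D2: wrote 8B at 0x0f = 2b50a1de536e7f06
query mem[0x06]=0x50, mem[0x11]=0xa1, mem[0x10]=0x50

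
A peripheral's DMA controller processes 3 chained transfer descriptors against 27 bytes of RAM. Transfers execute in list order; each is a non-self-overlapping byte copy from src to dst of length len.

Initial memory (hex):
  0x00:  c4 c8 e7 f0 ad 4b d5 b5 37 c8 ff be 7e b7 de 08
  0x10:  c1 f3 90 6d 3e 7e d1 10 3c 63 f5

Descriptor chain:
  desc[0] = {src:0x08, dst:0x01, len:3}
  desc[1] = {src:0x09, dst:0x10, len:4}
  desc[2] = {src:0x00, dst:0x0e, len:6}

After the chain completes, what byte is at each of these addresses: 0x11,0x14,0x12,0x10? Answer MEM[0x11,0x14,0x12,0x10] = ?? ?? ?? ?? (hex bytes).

MEM[0x11,0x14,0x12,0x10] = ff 3e ad c8

[0] 0x08->0x01 len=3 : 37 c8 ff
[1] 0x09->0x10 len=4 : c8 ff be 7e
[2] 0x00->0x0e len=6 : c4 37 c8 ff ad 4b
query mem[0x11]=0xff, mem[0x14]=0x3e, mem[0x12]=0xad, mem[0x10]=0xc8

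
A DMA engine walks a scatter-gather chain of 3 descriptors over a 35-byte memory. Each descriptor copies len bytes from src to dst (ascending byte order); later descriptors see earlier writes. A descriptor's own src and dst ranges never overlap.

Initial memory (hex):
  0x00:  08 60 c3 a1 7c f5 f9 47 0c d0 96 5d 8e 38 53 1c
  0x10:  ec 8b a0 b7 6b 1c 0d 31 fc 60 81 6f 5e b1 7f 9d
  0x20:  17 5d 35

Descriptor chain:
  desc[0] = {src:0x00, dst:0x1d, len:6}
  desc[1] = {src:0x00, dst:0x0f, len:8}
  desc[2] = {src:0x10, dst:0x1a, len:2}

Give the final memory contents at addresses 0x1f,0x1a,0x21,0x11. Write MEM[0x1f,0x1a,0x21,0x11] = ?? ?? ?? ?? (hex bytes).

  after D0: wrote 6B at 0x1d = 0860c3a17cf5
  after D1: wrote 8B at 0x0f = 0860c3a17cf5f947
  after D2: wrote 2B at 0x1a = 60c3
query mem[0x1f]=0xc3, mem[0x1a]=0x60, mem[0x21]=0x7c, mem[0x11]=0xc3

MEM[0x1f,0x1a,0x21,0x11] = c3 60 7c c3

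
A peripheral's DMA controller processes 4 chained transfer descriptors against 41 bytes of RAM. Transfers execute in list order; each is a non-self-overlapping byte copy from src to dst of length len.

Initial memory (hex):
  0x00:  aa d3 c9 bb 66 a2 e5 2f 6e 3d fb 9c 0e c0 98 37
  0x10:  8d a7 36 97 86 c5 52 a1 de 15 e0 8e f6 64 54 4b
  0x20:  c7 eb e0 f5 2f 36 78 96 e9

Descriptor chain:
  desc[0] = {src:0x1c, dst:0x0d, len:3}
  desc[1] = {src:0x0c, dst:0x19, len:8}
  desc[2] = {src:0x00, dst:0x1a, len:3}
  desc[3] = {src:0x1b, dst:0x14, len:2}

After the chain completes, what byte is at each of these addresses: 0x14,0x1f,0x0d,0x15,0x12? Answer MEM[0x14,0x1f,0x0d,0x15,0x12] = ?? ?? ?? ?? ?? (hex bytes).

MEM[0x14,0x1f,0x0d,0x15,0x12] = d3 36 f6 c9 36

  after D0: wrote 3B at 0x0d = f66454
  after D1: wrote 8B at 0x19 = 0ef664548da73697
  after D2: wrote 3B at 0x1a = aad3c9
  after D3: wrote 2B at 0x14 = d3c9
query mem[0x14]=0xd3, mem[0x1f]=0x36, mem[0x0d]=0xf6, mem[0x15]=0xc9, mem[0x12]=0x36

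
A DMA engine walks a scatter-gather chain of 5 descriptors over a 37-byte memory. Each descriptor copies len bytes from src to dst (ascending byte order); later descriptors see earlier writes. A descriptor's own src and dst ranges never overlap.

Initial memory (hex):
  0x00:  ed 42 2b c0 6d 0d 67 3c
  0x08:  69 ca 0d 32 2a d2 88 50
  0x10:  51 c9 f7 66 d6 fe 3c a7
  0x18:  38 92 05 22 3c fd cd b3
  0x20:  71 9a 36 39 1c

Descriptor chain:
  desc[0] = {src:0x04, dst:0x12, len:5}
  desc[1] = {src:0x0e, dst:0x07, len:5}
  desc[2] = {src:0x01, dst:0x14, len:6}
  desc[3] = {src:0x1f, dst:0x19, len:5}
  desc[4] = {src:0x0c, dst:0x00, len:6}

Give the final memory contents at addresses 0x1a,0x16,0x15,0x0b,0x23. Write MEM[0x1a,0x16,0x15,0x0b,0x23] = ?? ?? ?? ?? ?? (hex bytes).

[0] 0x04->0x12 len=5 : 6d 0d 67 3c 69
[1] 0x0e->0x07 len=5 : 88 50 51 c9 6d
[2] 0x01->0x14 len=6 : 42 2b c0 6d 0d 67
[3] 0x1f->0x19 len=5 : b3 71 9a 36 39
[4] 0x0c->0x00 len=6 : 2a d2 88 50 51 c9
query mem[0x1a]=0x71, mem[0x16]=0xc0, mem[0x15]=0x2b, mem[0x0b]=0x6d, mem[0x23]=0x39

MEM[0x1a,0x16,0x15,0x0b,0x23] = 71 c0 2b 6d 39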